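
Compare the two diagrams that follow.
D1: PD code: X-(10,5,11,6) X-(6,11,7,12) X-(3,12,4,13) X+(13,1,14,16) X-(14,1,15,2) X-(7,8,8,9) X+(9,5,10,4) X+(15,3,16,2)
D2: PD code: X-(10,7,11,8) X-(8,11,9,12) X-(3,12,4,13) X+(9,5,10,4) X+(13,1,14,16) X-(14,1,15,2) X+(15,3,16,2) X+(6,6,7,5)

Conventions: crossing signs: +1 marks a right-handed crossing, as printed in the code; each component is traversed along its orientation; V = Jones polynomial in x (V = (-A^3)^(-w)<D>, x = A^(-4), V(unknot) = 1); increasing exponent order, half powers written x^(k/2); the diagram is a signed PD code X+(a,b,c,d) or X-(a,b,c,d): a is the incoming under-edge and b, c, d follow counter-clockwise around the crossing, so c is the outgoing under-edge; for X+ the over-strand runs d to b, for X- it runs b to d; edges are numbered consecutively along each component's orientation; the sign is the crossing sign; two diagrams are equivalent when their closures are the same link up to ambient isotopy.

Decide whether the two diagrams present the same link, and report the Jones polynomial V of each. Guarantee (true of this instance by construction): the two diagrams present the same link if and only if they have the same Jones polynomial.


equivalent: yes
V(D1) = 1  (w -2, c 8, <D> = A^-6)
V(D2) = 1  (w 0, c 8, <D> = 1)
why: from 8 to 8 crossings by R-moves: one link, two diagrams


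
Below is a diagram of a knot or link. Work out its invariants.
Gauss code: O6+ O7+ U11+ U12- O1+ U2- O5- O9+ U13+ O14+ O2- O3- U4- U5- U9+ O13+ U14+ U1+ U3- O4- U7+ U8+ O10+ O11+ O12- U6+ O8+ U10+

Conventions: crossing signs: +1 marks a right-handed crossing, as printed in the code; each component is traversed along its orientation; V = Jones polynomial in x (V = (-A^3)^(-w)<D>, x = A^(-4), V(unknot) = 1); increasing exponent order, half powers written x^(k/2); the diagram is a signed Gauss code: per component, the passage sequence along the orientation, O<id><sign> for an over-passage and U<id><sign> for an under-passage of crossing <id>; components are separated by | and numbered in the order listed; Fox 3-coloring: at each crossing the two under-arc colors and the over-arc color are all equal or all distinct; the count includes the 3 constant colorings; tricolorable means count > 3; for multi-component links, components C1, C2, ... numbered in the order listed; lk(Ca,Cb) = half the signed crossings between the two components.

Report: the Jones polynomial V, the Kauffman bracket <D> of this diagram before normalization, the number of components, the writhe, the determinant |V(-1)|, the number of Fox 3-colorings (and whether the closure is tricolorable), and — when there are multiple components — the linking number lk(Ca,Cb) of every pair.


V(x) = x^-1 - 1 + 2x - 3x^2 + 3x^3 - 2x^4 + 2x^5 - x^6
bracket: -A^-12 + 2A^-8 - 2A^-4 + 3 - 3A^4 + 2A^8 - A^12 + A^16, w = +4
1 component, writhe +4, over 14 crossings
det 15, colorings 9 of 3^14 — tricolorable
observation: the span of V is 7, forcing >= 7 crossings in any diagram


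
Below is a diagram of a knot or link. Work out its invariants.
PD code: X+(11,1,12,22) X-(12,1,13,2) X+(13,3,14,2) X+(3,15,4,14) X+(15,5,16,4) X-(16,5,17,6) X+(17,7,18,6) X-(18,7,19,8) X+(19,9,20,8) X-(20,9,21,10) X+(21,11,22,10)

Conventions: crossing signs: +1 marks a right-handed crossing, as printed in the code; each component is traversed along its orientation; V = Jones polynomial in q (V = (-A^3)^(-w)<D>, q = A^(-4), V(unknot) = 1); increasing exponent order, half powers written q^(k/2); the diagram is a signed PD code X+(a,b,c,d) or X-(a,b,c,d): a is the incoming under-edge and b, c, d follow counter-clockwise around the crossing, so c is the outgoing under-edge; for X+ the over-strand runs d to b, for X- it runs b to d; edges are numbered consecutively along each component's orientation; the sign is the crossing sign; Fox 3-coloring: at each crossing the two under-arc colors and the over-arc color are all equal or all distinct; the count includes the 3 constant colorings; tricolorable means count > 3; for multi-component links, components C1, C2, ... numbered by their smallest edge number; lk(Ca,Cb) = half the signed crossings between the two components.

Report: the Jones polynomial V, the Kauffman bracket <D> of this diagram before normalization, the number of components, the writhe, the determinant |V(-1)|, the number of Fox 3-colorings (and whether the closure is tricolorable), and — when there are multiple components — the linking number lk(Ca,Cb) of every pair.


V(q) = q + q^3 - q^4
bracket: A^-7 - A^-3 - A^5, w = +3
1 component, writhe +3, over 11 crossings
det 3, colorings 9 of 3^11 — tricolorable
observation: |V(-1)| = 3: so tricolorable, since 3 divides 3


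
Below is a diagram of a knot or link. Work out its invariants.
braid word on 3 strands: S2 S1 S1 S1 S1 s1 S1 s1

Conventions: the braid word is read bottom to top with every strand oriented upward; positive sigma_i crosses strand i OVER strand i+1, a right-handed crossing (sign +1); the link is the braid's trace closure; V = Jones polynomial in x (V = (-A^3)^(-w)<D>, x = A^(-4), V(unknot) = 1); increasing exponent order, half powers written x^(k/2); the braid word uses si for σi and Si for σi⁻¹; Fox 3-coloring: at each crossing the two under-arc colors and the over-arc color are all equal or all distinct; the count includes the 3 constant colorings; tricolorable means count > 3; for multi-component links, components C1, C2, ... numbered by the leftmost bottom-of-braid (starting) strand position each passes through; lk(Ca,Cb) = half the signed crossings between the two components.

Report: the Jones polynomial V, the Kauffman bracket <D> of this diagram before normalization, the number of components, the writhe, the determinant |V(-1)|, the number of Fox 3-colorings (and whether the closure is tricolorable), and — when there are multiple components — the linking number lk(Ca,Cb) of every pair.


V(x) = -x^-4 + x^-3 + x^-1
bracket: A^-8 + 1 - A^4, w = -4
1 component, writhe -4, over 8 crossings
det 3, colorings 9 of 3^8 — tricolorable
observation: w = -4 shifts under R1 moves; the (-A^3)^(4) factor cancels that in V


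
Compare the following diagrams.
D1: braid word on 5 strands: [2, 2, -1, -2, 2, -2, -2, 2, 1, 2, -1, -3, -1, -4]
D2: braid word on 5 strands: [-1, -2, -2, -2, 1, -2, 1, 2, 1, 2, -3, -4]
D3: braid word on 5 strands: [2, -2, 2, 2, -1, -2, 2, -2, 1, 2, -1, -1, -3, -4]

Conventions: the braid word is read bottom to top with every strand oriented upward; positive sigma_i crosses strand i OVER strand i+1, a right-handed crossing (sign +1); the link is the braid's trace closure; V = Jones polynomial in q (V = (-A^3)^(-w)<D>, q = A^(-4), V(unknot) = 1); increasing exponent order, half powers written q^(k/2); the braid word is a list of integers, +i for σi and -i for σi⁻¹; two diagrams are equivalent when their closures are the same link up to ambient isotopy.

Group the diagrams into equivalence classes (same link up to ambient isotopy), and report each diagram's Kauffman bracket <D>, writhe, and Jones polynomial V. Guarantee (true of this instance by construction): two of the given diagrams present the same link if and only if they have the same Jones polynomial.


classes: {D1, D3} | {D2}
V(D1) = -q^-3 + q^-2 - q^-1 + 3 - q + q^2 - q^3  [14 crossings, <D> = -A^-18 + A^-14 - A^-10 + 3A^-6 - A^-2 + A^2 - A^6, w = -2]
D2 (bracket -A^-18 + 2A^-14 - 2A^-10 + 3A^-6 - 2A^-2 + 2A^2 - A^6; 12 crossings at w = -2): V = -q^-3 + 2q^-2 - 2q^-1 + 3 - 2q + 2q^2 - q^3
V(D3) = -q^-3 + q^-2 - q^-1 + 3 - q + q^2 - q^3  (w -2, c 14, <D> = -A^-18 + A^-14 - A^-10 + 3A^-6 - A^-2 + A^2 - A^6)
insight: 2 classes among 3 diagrams; unequal V(q) rules out equality


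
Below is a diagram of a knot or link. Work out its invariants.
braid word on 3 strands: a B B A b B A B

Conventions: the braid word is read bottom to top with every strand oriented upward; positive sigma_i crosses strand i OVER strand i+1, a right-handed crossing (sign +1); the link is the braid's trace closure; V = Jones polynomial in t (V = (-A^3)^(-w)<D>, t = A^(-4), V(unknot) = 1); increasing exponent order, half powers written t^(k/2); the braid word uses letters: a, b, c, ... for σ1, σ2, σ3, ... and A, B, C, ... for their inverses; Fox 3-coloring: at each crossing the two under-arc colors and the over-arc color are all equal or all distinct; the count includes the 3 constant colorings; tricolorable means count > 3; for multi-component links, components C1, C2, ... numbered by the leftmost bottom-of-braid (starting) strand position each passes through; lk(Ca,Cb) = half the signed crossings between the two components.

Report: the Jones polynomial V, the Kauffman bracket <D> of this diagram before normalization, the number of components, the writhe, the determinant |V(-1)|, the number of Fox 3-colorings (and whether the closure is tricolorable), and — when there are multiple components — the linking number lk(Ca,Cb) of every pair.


Jones polynomial: V(t) = -t^-6 + t^-5 - t^-4 + 2t^-3 - t^-2 + t^-1
<D> = A^-8 - A^-4 + 2 - A^4 + A^8 - A^12; writhe -4
components 1, writhe -4 (8 crossings)
3-colorings: 3 of 3^8, det 7 — not tricolorable
note: |V(-1)| = 7: so not tricolorable, since 3 does not divide 7


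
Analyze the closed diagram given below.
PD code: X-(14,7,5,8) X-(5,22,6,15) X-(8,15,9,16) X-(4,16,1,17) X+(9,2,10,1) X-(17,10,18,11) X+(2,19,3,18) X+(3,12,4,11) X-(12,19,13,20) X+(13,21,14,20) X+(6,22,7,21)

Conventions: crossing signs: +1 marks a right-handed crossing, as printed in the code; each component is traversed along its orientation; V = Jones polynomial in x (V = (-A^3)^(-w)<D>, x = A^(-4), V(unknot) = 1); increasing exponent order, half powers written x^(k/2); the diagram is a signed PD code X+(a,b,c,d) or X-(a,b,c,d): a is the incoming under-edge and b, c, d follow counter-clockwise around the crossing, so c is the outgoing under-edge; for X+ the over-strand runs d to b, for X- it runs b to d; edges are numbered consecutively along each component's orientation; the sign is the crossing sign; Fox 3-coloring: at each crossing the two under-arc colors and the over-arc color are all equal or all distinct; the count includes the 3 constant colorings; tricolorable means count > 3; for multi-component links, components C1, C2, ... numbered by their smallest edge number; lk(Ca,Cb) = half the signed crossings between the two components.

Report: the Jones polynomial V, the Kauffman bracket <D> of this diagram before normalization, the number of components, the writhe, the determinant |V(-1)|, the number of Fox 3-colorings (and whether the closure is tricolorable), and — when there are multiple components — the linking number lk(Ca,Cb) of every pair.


V = x^-2 + 2 + x^2
<D> = -A^-11 - 2A^-3 - A^5 (w = -1)
3 components over 11 crossings, w = -1
lk(C1,C2): +1
lk(C1,C3) = 0
linking number lk(C2,C3) = -1
3 Fox colorings among 3^11, |V(-1)| = 4: not tricolorable
why: span 4 respects span(V) <= c + mu - 1 = 13 for this 3-component diagram


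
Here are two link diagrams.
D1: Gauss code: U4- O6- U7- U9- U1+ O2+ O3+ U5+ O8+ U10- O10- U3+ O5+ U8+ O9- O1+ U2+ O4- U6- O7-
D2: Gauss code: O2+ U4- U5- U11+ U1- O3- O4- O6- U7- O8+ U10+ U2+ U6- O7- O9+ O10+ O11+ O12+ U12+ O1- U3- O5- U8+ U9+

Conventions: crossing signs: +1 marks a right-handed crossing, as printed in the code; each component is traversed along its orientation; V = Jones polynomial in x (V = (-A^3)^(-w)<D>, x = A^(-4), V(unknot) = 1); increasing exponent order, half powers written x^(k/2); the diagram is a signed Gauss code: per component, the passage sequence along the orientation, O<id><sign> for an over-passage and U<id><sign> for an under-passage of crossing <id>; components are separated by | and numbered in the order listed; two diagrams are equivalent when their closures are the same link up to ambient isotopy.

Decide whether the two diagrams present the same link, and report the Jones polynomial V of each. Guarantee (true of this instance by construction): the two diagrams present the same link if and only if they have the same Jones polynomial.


equivalent: no
V(D1) = -x^-3 + x^-2 - x^-1 + 3 - x + x^2 - x^3  (w 0, c 10, <D> = -A^-12 + A^-8 - A^-4 + 3 - A^4 + A^8 - A^12)
D2 (bracket A^-8 - A^-4 + 1 - A^4 + A^8; 12 crossings at w = 0): V = x^-2 - x^-1 + 1 - x + x^2
why: 2 classes among 2 diagrams; unequal V(x) rules out equality


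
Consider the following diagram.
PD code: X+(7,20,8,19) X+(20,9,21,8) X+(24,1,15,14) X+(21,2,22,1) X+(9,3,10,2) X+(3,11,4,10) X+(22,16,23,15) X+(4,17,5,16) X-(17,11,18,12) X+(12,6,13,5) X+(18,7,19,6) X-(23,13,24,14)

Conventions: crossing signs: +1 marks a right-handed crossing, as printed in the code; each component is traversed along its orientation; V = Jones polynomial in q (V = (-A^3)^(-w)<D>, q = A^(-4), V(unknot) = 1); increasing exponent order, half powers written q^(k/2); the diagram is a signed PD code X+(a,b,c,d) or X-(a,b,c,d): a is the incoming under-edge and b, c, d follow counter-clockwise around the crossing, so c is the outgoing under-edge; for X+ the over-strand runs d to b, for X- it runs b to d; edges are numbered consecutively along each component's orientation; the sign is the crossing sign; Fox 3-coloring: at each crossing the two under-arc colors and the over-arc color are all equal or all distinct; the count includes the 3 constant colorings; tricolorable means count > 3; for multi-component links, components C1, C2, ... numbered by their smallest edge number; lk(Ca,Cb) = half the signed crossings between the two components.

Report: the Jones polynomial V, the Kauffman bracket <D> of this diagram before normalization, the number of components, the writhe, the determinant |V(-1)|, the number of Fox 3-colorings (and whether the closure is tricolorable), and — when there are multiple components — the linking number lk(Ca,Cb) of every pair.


V(q) = -q^(5/2) - q^(9/2) - q^(13/2) + q^(15/2)
bracket: A^-6 - A^-2 - A^6 - A^14, w = +8
2 components, writhe +8, over 12 crossings
lk(C1,C2) = +2
det 4, colorings 3 of 3^12 — not tricolorable
observation: w = +8 (over 12 crossings) is diagram-only; (-A^3)^(-8) removes it from V


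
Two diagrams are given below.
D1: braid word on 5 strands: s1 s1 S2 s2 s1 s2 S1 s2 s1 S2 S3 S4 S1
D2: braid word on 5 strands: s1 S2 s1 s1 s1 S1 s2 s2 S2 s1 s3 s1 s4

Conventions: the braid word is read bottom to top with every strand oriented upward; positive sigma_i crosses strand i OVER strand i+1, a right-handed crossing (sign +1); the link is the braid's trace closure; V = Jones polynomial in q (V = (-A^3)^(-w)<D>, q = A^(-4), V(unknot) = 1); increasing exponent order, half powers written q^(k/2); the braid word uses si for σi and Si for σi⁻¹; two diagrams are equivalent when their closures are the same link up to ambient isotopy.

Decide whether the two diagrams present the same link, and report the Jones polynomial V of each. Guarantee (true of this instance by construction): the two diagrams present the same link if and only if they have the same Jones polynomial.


same link: no
V(D1) = -2q^(1/2) + q^(3/2) - 2q^(5/2) + q^(7/2) - q^(9/2) + q^(11/2)  [13 crossings, <D> = -A^-19 + A^-15 - A^-11 + 2A^-7 - A^-3 + 2A, w = +1]
V(D2) = -q^(3/2) - 2q^(7/2) + q^(9/2) - q^(11/2) + q^(13/2)  (w +7, c 13, <D> = -A^-5 + A^-1 - A^3 + 2A^7 + A^15)
note: 2 values of V(q) split the 2 diagrams


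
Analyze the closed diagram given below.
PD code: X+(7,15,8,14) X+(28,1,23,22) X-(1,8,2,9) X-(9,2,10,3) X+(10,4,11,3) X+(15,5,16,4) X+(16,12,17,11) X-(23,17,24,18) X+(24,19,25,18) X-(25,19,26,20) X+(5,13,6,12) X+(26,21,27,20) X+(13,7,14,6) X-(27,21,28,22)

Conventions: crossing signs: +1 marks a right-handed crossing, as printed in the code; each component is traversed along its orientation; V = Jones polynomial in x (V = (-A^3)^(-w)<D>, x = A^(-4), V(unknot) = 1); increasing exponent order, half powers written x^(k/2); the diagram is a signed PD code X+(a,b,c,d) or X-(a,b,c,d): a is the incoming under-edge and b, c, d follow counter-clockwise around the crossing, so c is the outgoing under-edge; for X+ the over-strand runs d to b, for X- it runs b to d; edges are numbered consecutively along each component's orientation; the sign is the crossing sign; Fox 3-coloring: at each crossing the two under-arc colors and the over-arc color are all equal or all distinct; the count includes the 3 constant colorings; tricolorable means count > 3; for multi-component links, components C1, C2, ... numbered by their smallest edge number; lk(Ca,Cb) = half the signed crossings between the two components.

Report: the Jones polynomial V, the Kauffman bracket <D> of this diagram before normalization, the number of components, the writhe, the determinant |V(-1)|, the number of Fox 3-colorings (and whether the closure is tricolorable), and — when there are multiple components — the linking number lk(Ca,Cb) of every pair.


V(x) = -x^(1/2) - x^(3/2) - x^(5/2) + x^(9/2)
bracket: A^-6 - A^2 - A^6 - A^10, w = +4
2 components, writhe +4, over 14 crossings
lk(C1,C2) = 0
det 0, colorings 27 of 3^14 — tricolorable
observation: w = +4 shifts under R1 moves; the (-A^3)^(-4) factor cancels that in V


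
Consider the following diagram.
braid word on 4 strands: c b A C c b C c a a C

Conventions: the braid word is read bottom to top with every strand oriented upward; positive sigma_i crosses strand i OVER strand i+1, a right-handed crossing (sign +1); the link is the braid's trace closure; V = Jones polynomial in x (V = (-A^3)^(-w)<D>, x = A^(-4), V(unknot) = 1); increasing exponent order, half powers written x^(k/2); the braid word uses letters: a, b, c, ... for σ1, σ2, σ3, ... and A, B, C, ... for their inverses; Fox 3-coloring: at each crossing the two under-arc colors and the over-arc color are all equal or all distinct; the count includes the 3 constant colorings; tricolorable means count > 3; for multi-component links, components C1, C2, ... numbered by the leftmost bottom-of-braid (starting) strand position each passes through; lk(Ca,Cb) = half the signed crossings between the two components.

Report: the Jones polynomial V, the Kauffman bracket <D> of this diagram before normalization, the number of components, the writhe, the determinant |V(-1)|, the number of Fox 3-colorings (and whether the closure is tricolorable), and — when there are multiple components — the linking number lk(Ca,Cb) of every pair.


V(x) = 1 + x^3 + x^4 + x^5
bracket: -A^-11 - A^-7 - A^-3 - A^9, w = +3
3 components, writhe +3, over 11 crossings
lk(C1,C2) = +2
linking number lk(C1,C3) = 0
lk(C2,C3): 0
det 0, colorings 9 of 3^12 — tricolorable
observation: summing lk over 3 pairs gives +2


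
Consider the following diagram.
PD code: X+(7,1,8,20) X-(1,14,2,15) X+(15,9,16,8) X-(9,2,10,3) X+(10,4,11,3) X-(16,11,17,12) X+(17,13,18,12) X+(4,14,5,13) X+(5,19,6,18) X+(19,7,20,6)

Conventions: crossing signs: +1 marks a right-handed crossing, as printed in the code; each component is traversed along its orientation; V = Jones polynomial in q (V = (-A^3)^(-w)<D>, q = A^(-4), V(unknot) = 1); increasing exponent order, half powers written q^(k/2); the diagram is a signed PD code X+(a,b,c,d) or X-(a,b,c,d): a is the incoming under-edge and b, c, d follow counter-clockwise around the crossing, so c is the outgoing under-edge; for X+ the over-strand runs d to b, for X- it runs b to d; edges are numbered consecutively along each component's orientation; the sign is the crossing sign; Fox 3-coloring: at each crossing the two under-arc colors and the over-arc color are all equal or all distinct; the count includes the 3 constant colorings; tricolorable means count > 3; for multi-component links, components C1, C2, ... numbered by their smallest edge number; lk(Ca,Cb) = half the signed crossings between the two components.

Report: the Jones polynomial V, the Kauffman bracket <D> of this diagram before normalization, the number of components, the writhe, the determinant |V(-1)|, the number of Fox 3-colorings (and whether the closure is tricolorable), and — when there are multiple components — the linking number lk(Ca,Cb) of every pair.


V = q + q^3 - q^4
<D> = -A^-4 + 1 + A^8 (w = +4)
1 component over 10 crossings, w = +4
9 Fox colorings among 3^10, |V(-1)| = 3: tricolorable
why: w = +4 (over 10 crossings) is diagram-only; (-A^3)^(-4) removes it from V


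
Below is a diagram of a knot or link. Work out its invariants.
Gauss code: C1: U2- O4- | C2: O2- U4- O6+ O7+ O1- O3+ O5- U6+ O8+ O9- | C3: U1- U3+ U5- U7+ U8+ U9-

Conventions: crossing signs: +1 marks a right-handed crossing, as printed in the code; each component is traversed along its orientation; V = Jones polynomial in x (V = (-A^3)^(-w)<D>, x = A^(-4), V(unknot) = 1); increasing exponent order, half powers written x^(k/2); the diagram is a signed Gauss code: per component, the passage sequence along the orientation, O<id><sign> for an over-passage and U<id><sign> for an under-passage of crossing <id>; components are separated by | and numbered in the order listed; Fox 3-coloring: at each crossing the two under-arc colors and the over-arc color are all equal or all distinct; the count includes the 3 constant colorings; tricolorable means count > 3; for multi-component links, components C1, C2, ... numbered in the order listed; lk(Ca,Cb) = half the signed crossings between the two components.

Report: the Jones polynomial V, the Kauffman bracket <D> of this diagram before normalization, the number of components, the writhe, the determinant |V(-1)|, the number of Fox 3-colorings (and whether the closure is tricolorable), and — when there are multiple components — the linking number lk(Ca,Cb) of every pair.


V = x^-3 + x^-2 + x^-1 + 1
<D> = -A^-3 - A - A^5 - A^9 (w = -1)
3 components over 9 crossings, w = -1
lk(C1,C2): -1
lk(C1,C3) = 0
linking number lk(C2,C3) = 0
9 Fox colorings among 3^9, |V(-1)| = 0: tricolorable
why: span 3 respects span(V) <= c + mu - 1 = 11 for this 3-component diagram


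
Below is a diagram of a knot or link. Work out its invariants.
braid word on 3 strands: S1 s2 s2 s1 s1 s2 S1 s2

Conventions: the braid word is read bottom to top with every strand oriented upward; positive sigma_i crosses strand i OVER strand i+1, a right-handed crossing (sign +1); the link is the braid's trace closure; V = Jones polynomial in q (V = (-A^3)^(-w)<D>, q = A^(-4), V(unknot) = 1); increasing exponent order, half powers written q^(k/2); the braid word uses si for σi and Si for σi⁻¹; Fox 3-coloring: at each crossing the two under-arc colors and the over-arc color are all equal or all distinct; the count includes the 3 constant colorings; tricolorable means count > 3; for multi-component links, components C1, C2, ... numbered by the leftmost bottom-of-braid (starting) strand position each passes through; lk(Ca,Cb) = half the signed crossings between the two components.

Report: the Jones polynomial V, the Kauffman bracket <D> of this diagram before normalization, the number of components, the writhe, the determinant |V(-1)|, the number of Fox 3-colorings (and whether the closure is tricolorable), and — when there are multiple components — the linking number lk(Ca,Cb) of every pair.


Jones polynomial: V(q) = 2q - 2q^2 + 3q^3 - 3q^4 + 2q^5 - 2q^6 + q^7
<D> = A^-16 - 2A^-12 + 2A^-8 - 3A^-4 + 3 - 2A^4 + 2A^8; writhe +4
components 1, writhe +4 (8 crossings)
3-colorings: 9 of 3^8, det 15 — tricolorable
note: w = +4 (over 8 crossings) is diagram-only; (-A^3)^(-4) removes it from V


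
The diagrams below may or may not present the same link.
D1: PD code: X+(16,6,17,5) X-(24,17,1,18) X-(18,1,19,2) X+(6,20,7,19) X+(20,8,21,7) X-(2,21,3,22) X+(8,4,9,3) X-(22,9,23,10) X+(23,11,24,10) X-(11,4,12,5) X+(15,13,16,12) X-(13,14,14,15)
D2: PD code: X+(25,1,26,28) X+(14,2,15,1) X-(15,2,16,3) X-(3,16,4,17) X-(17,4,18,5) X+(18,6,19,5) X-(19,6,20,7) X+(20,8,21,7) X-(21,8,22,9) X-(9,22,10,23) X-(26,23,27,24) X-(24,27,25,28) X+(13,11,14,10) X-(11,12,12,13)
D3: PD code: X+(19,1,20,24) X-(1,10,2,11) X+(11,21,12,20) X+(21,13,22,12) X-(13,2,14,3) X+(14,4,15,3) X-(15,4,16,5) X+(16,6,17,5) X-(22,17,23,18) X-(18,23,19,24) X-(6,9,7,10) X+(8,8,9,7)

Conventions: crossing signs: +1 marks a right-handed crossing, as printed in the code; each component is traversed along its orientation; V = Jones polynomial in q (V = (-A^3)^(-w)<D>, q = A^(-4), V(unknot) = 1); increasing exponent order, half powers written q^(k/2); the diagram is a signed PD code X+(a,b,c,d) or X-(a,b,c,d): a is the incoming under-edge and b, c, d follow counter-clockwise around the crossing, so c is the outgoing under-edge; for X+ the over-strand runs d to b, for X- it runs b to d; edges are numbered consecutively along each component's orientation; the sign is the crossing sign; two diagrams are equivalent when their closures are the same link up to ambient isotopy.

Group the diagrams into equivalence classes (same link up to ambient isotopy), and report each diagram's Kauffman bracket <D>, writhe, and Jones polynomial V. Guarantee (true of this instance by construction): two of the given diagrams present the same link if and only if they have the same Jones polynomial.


grouping into links: {D1} | {D2} | {D3}
V(D1) = -q^-3 + 2q^-2 - 2q^-1 + 3 - 2q + 2q^2 - q^3  (w 0, c 12, <D> = -A^-12 + 2A^-8 - 2A^-4 + 3 - 2A^4 + 2A^8 - A^12)
D2 (bracket A^-8 + 1 - A^4; 14 crossings at w = -4): V = -q^-4 + q^-3 + q^-1
D3 (bracket 1; 12 crossings at w = 0): V = 1
why: V(q) takes 3 values over 3 diagrams, fixing the grouping


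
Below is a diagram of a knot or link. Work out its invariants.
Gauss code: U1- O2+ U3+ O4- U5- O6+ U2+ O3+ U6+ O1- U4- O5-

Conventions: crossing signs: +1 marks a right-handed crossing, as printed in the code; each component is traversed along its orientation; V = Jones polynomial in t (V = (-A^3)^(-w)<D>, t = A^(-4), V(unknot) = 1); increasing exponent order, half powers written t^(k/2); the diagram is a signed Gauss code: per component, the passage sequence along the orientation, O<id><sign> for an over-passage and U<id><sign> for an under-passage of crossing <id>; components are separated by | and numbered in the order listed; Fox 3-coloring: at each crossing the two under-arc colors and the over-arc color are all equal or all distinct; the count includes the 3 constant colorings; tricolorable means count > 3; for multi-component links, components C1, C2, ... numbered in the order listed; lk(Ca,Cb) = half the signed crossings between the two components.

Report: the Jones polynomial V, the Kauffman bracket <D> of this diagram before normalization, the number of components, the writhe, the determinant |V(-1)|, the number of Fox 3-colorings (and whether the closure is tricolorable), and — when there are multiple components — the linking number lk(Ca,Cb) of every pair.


Jones polynomial: V(t) = -t^-3 + 2t^-2 - 2t^-1 + 3 - 2t + 2t^2 - t^3
<D> = -A^-12 + 2A^-8 - 2A^-4 + 3 - 2A^4 + 2A^8 - A^12; writhe 0
components 1, writhe 0 (6 crossings)
3-colorings: 3 of 3^6, det 13 — not tricolorable
note: the span of V is 6, forcing >= 6 crossings in any diagram


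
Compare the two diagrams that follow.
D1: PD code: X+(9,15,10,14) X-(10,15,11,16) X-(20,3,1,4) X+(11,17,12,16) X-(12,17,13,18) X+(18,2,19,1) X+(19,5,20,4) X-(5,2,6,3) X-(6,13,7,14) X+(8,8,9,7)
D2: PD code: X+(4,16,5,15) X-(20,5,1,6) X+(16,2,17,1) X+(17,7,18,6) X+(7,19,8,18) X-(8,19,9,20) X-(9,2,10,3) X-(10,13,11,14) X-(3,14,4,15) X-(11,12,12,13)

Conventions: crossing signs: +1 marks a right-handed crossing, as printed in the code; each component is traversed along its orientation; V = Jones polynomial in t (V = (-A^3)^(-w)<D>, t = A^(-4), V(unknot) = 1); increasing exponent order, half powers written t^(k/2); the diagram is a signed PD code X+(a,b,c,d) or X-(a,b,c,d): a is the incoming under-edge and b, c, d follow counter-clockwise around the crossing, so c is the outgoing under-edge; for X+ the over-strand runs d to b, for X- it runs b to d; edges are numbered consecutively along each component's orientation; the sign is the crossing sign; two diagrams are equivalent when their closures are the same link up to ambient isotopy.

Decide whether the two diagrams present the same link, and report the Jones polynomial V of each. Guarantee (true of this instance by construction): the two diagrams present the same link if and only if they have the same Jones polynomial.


equivalent: yes
V(D1) = 1  (w 0, c 10, <D> = 1)
V(D2) = 1  [10 crossings, <D> = A^-6, w = -2]
key observation: Reidemeister moves carry D1 (10 crossings) to D2 (10)


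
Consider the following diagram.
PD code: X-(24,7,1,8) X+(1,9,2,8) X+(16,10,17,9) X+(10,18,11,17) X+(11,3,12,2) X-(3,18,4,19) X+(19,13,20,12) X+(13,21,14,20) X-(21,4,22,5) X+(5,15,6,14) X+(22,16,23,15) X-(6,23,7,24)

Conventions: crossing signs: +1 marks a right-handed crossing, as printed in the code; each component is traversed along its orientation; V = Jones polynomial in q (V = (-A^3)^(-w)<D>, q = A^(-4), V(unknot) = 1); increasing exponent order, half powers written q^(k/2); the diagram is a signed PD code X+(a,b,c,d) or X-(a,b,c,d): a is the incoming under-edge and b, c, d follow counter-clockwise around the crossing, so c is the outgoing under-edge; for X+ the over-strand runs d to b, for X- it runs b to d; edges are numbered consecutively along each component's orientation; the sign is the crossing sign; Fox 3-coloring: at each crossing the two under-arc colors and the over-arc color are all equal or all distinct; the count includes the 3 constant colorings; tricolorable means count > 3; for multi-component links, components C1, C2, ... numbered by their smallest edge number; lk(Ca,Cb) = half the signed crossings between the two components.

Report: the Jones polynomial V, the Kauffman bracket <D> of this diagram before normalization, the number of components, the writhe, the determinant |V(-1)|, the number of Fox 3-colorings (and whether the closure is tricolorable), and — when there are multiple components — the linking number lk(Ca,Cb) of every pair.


Jones polynomial: V(q) = -1 + 3q - 4q^2 + 6q^3 - 5q^4 + 5q^5 - 4q^6 + 2q^7 - q^8
<D> = -A^-20 + 2A^-16 - 4A^-12 + 5A^-8 - 5A^-4 + 6 - 4A^4 + 3A^8 - A^12; writhe +4
components 1, writhe +4 (12 crossings)
3-colorings: 3 of 3^12, det 31 — not tricolorable
note: |V(-1)| = 31: so not tricolorable, since 3 does not divide 31


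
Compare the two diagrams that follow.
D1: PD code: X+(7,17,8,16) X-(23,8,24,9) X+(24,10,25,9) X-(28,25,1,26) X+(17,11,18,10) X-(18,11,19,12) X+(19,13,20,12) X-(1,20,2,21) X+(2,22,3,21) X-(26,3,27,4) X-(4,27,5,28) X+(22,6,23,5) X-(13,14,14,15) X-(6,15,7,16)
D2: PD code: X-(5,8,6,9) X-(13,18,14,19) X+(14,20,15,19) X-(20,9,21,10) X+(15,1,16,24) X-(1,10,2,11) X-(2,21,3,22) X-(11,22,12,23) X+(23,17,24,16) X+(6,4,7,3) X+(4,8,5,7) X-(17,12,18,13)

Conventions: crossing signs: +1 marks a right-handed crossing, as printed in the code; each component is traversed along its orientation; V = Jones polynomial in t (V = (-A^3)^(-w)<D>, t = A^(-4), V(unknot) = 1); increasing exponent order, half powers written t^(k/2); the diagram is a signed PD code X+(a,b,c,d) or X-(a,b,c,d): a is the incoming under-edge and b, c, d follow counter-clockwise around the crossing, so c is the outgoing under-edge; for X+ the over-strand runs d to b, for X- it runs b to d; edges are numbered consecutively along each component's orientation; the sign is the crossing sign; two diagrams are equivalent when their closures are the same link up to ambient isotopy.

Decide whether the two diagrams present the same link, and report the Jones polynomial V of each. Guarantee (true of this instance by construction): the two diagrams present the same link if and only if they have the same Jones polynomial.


equivalent: no
D1 (bracket A^-2 + A^6 - A^10; 14 crossings at w = -2): V = -t^-4 + t^-3 + t^-1
V(D2) = t^-5 - 2t^-4 + 2t^-3 - 2t^-2 + 2t^-1 - 1 + t  [12 crossings, <D> = A^-10 - A^-6 + 2A^-2 - 2A^2 + 2A^6 - 2A^10 + A^14, w = -2]
observation: 2 values of V(t) split the 2 diagrams


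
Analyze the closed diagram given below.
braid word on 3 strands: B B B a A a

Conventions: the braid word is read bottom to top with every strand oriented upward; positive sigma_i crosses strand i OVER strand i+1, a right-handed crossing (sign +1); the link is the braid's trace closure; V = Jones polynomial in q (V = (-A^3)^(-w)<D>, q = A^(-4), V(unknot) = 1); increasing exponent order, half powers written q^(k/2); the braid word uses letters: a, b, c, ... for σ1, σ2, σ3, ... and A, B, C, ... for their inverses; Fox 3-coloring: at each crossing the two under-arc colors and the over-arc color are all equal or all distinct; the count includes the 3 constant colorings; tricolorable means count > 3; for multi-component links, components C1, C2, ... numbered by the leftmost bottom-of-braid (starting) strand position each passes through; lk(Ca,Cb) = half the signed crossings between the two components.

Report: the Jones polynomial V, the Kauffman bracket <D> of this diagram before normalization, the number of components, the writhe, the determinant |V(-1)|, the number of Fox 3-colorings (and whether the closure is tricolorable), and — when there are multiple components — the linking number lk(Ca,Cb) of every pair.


V = -q^-4 + q^-3 + q^-1
<D> = A^-2 + A^6 - A^10 (w = -2)
1 component over 6 crossings, w = -2
9 Fox colorings among 3^6, |V(-1)| = 3: tricolorable
why: w = -2 (over 6 crossings) is diagram-only; (-A^3)^(2) removes it from V


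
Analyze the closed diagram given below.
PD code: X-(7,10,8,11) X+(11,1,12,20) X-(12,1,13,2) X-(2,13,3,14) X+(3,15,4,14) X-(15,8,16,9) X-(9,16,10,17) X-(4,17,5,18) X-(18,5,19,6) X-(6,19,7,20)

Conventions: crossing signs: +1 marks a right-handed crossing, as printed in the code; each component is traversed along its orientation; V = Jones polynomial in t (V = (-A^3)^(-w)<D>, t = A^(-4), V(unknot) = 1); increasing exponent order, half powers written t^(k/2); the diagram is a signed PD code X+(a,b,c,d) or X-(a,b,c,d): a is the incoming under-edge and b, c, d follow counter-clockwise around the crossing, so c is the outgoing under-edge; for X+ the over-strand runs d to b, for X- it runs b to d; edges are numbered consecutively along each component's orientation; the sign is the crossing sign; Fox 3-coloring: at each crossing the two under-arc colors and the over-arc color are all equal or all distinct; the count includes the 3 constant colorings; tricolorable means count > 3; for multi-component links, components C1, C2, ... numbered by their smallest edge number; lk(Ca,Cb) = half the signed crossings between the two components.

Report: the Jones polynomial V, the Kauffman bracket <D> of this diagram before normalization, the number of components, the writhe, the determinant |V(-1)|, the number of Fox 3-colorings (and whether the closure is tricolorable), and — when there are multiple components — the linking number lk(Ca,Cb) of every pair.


Jones polynomial: V(t) = t^-8 - 2t^-7 + t^-6 - 2t^-5 + 2t^-4 + t^-2
<D> = A^-10 + 2A^-2 - 2A^2 + A^6 - 2A^10 + A^14; writhe -6
components 1, writhe -6 (10 crossings)
3-colorings: 27 of 3^10, det 9 — tricolorable
note: the span of V is 6, forcing >= 6 crossings in any diagram


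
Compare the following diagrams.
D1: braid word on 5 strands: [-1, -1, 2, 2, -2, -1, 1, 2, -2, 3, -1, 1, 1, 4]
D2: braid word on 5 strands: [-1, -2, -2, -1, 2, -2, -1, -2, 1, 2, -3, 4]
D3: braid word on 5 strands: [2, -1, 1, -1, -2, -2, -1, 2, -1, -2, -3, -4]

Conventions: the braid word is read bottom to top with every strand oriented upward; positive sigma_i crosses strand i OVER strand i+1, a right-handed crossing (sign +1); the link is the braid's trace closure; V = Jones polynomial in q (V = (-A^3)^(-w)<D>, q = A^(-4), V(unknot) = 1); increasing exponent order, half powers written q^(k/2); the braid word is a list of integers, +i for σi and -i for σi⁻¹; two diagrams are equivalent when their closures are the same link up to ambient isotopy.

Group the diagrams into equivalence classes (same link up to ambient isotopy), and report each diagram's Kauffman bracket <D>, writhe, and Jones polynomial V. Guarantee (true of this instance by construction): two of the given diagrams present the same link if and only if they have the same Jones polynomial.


equivalence classes: {D1} | {D2, D3}
D1 (bracket A^6; 14 crossings at w = +2): V = 1
V(D2) = -q^-6 + q^-5 - q^-4 + 2q^-3 - q^-2 + q^-1  [12 crossings, <D> = A^-8 - A^-4 + 2 - A^4 + A^8 - A^12, w = -4]
D3 (bracket A^-14 - A^-10 + 2A^-6 - A^-2 + A^2 - A^6; 12 crossings at w = -6): V = -q^-6 + q^-5 - q^-4 + 2q^-3 - q^-2 + q^-1
key observation: V(q) takes 2 values over 3 diagrams, fixing the grouping


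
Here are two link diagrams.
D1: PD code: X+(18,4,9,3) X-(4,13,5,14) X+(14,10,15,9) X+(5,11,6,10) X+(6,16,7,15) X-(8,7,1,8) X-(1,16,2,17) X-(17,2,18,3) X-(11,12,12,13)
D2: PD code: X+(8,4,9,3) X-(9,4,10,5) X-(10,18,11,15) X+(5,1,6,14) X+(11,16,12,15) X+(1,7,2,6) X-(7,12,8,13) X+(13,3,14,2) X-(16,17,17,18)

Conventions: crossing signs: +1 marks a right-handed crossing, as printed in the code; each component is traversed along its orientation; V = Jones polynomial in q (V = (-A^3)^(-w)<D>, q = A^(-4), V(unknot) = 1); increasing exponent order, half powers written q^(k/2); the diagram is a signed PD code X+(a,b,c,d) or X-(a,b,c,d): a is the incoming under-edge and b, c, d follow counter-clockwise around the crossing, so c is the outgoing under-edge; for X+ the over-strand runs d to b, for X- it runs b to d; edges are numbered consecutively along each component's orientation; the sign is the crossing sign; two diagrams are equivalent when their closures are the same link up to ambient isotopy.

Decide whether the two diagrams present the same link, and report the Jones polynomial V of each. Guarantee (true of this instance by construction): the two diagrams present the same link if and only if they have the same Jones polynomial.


same link: no
V(D1) = -q^(-1/2) - q^(1/2)  [9 crossings, <D> = A^-5 + A^-1, w = -1]
V(D2) = -q^(1/2) - q^(3/2) - q^(5/2) + q^(9/2)  [9 crossings, <D> = -A^-15 + A^-7 + A^-3 + A, w = +1]
insight: 2 values of V(q) split the 2 diagrams


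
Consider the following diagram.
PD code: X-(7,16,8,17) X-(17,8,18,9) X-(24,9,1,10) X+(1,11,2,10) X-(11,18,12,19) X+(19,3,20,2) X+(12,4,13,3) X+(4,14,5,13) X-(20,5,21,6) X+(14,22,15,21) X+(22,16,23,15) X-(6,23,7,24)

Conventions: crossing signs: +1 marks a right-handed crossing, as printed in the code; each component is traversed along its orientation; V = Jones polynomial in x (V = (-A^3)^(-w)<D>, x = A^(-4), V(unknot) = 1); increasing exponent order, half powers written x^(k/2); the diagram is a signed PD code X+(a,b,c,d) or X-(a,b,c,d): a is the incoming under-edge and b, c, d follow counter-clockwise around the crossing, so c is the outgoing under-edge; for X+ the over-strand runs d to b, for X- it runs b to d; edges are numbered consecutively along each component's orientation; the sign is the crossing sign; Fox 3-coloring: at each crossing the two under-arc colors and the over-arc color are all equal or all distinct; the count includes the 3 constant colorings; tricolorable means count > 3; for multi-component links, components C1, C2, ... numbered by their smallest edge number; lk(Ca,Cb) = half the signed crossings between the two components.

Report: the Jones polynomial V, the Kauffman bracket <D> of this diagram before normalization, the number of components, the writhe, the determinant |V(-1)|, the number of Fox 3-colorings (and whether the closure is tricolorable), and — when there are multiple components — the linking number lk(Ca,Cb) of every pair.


V = x^-4 - 2x^-3 + 3x^-2 - 4x^-1 + 5 - 4x + 3x^2 - 2x^3 + x^4
<D> = A^-16 - 2A^-12 + 3A^-8 - 4A^-4 + 5 - 4A^4 + 3A^8 - 2A^12 + A^16 (w = 0)
1 component over 12 crossings, w = 0
3 Fox colorings among 3^12, |V(-1)| = 25: not tricolorable
why: det 25 = |V(-1)|; not divisible by 3, so not tricolorable


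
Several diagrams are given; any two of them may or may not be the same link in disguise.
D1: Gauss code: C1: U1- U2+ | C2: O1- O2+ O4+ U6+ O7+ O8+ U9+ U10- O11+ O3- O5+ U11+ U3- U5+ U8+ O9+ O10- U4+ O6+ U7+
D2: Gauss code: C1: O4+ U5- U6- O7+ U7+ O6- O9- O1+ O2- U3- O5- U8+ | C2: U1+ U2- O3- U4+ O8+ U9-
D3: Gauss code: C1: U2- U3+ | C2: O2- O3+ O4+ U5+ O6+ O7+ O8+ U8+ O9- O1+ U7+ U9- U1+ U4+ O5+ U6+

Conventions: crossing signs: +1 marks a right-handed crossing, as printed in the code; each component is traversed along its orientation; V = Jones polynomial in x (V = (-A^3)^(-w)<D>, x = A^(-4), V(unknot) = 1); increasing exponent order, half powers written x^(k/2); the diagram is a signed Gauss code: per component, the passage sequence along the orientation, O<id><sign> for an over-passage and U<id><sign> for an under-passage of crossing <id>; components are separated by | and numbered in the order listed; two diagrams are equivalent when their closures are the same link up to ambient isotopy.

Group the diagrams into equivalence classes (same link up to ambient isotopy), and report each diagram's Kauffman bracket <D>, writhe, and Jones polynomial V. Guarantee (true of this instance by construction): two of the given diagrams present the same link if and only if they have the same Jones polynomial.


grouping into links: {D1, D3} | {D2}
V(D1) = -x^(1/2) - x^(3/2) - x^(5/2) + x^(9/2)  (w +5, c 11, <D> = -A^-3 + A^5 + A^9 + A^13)
D2 (bracket A^-9 - A^-5 + 2A^-1 - A^3 + 2A^7 - A^11; 9 crossings at w = -1): V = x^(-7/2) - 2x^(-5/2) + x^(-3/2) - 2x^(-1/2) + x^(1/2) - x^(3/2)
V(D3) = -x^(1/2) - x^(3/2) - x^(5/2) + x^(9/2)  (w +5, c 9, <D> = -A^-3 + A^5 + A^9 + A^13)
key observation: V(x) takes 2 values over 3 diagrams, fixing the grouping
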